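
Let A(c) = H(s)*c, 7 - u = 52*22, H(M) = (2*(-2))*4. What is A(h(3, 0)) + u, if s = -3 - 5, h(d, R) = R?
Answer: -1137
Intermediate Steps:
s = -8
H(M) = -16 (H(M) = -4*4 = -16)
u = -1137 (u = 7 - 52*22 = 7 - 1*1144 = 7 - 1144 = -1137)
A(c) = -16*c
A(h(3, 0)) + u = -16*0 - 1137 = 0 - 1137 = -1137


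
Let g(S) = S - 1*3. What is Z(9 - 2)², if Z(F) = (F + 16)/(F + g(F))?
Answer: 529/121 ≈ 4.3719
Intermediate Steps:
g(S) = -3 + S (g(S) = S - 3 = -3 + S)
Z(F) = (16 + F)/(-3 + 2*F) (Z(F) = (F + 16)/(F + (-3 + F)) = (16 + F)/(-3 + 2*F))
Z(9 - 2)² = ((16 + (9 - 2))/(-3 + 2*(9 - 2)))² = ((16 + 7)/(-3 + 2*7))² = (23/(-3 + 14))² = (23/11)² = 529/121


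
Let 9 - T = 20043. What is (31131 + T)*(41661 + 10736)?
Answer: 581449509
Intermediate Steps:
T = -20034 (T = 9 - 1*20043 = 9 - 20043 = -20034)
(31131 + T)*(41661 + 10736) = (31131 - 20034)*(41661 + 10736) = 11097*52397 = 581449509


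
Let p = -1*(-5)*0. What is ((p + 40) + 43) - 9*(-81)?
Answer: 812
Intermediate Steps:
p = 0 (p = 5*0 = 0)
((p + 40) + 43) - 9*(-81) = ((0 + 40) + 43) - 9*(-81) = (40 + 43) + 729 = 83 + 729 = 812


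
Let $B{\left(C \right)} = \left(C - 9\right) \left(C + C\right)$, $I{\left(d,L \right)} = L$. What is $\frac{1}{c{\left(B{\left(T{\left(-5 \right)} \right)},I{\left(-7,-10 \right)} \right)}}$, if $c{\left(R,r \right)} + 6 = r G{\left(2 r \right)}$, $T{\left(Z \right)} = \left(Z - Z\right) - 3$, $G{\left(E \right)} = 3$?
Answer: $- \frac{1}{36} \approx -0.027778$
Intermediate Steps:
$T{\left(Z \right)} = -3$ ($T{\left(Z \right)} = 0 - 3 = -3$)
$B{\left(C \right)} = 2 C \left(-9 + C\right)$ ($B{\left(C \right)} = \left(-9 + C\right) 2 C = 2 C \left(-9 + C\right)$)
$c{\left(R,r \right)} = -6 + 3 r$ ($c{\left(R,r \right)} = -6 + r 3 = -6 + 3 r$)
$\frac{1}{c{\left(B{\left(T{\left(-5 \right)} \right)},I{\left(-7,-10 \right)} \right)}} = \frac{1}{-6 + 3 \left(-10\right)} = \frac{1}{-6 - 30} = \frac{1}{-36} = - \frac{1}{36}$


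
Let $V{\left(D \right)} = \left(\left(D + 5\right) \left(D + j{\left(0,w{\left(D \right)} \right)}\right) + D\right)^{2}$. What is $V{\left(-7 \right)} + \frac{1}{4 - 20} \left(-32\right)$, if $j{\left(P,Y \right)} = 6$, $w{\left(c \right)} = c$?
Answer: $27$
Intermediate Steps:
$V{\left(D \right)} = \left(D + \left(5 + D\right) \left(6 + D\right)\right)^{2}$ ($V{\left(D \right)} = \left(\left(D + 5\right) \left(D + 6\right) + D\right)^{2} = \left(\left(5 + D\right) \left(6 + D\right) + D\right)^{2} = \left(D + \left(5 + D\right) \left(6 + D\right)\right)^{2}$)
$V{\left(-7 \right)} + \frac{1}{4 - 20} \left(-32\right) = \left(30 + \left(-7\right)^{2} + 12 \left(-7\right)\right)^{2} + \frac{1}{4 - 20} \left(-32\right) = \left(30 + 49 - 84\right)^{2} + \frac{1}{-16} \left(-32\right) = \left(-5\right)^{2} - -2 = 25 + 2 = 27$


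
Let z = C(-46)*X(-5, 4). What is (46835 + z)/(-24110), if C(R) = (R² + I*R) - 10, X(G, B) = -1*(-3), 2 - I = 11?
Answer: -10879/4822 ≈ -2.2561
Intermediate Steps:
I = -9 (I = 2 - 1*11 = 2 - 11 = -9)
X(G, B) = 3
C(R) = -10 + R² - 9*R (C(R) = (R² - 9*R) - 10 = -10 + R² - 9*R)
z = 7560 (z = (-10 + (-46)² - 9*(-46))*3 = (-10 + 2116 + 414)*3 = 2520*3 = 7560)
(46835 + z)/(-24110) = (46835 + 7560)/(-24110) = 54395*(-1/24110) = -10879/4822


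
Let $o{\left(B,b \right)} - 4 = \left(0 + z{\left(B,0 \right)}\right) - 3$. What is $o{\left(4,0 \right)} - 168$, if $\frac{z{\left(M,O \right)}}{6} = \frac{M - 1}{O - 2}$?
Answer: $-176$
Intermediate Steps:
$z{\left(M,O \right)} = \frac{6 \left(-1 + M\right)}{-2 + O}$ ($z{\left(M,O \right)} = 6 \frac{M - 1}{O - 2} = 6 \frac{-1 + M}{-2 + O} = \frac{6 \left(-1 + M\right)}{-2 + O}$)
$o{\left(B,b \right)} = 4 - 3 B$ ($o{\left(B,b \right)} = 4 + \left(\left(0 + \frac{6 \left(-1 + B\right)}{-2 + 0}\right) - 3\right) = 4 + \left(\left(0 + \frac{6 \left(-1 + B\right)}{-2}\right) - 3\right) = 4 + \left(\left(0 + 6 \left(- \frac{1}{2}\right) \left(-1 + B\right)\right) - 3\right) = 4 + \left(\left(0 - \left(-3 + 3 B\right)\right) - 3\right) = 4 - 3 B$)
$o{\left(4,0 \right)} - 168 = \left(4 - 12\right) - 168 = -8 - 168 = -176$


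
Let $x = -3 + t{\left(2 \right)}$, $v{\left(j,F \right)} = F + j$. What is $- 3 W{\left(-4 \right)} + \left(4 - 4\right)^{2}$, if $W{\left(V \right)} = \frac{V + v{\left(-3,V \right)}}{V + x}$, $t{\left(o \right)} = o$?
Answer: $- \frac{33}{5} \approx -6.6$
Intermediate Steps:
$x = -1$ ($x = -3 + 2 = -1$)
$W{\left(V \right)} = \frac{-3 + 2 V}{-1 + V}$ ($W{\left(V \right)} = \frac{V + \left(V - 3\right)}{V - 1} = \frac{V + \left(-3 + V\right)}{-1 + V} = \frac{-3 + 2 V}{-1 + V}$)
$- 3 W{\left(-4 \right)} + \left(4 - 4\right)^{2} = - 3 \frac{-3 + 2 \left(-4\right)}{-1 - 4} + \left(4 - 4\right)^{2} = - 3 \frac{-3 - 8}{-5} + 0^{2} = - 3 \left(\left(- \frac{1}{5}\right) \left(-11\right)\right) + 0 = \left(-3\right) \frac{11}{5} + 0 = - \frac{33}{5} + 0 = - \frac{33}{5}$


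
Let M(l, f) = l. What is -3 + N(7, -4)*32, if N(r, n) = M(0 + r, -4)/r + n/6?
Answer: 23/3 ≈ 7.6667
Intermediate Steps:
N(r, n) = 1 + n/6 (N(r, n) = (0 + r)/r + n/6 = r/r + n*(1/6) = 1 + n/6)
-3 + N(7, -4)*32 = -3 + (1 + (1/6)*(-4))*32 = -3 + (1 - 2/3)*32 = -3 + (1/3)*32 = -3 + 32/3 = 23/3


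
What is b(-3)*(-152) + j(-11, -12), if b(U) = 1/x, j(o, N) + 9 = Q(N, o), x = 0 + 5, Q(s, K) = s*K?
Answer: 463/5 ≈ 92.600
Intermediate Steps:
Q(s, K) = K*s
x = 5
j(o, N) = -9 + N*o (j(o, N) = -9 + o*N = -9 + N*o)
b(U) = ⅕ (b(U) = 1/5 = ⅕)
b(-3)*(-152) + j(-11, -12) = (⅕)*(-152) + (-9 - 12*(-11)) = -152/5 + (-9 + 132) = -152/5 + 123 = 463/5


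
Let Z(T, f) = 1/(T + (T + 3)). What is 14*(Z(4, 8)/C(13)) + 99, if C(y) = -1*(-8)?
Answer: 4363/44 ≈ 99.159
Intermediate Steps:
Z(T, f) = 1/(3 + 2*T) (Z(T, f) = 1/(T + (3 + T)) = 1/(3 + 2*T))
C(y) = 8
14*(Z(4, 8)/C(13)) + 99 = 14*(1/((3 + 2*4)*8)) + 99 = 14*((⅛)/(3 + 8)) + 99 = 14*((⅛)/11) + 99 = 14*((1/11)*(⅛)) + 99 = 14*(1/88) + 99 = 7/44 + 99 = 4363/44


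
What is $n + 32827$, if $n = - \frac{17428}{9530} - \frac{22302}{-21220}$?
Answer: $\frac{66383353141}{2022266} \approx 32826.0$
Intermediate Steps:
$n = - \frac{1572841}{2022266}$ ($n = \left(-17428\right) \frac{1}{9530} - - \frac{11151}{10610} = - \frac{8714}{4765} + \frac{11151}{10610} = - \frac{1572841}{2022266} \approx -0.77776$)
$n + 32827 = - \frac{1572841}{2022266} + 32827 = \frac{66383353141}{2022266}$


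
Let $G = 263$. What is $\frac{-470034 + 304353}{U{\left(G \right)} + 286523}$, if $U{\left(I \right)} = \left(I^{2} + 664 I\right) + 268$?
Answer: $- \frac{55227}{176864} \approx -0.31226$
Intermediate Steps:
$U{\left(I \right)} = 268 + I^{2} + 664 I$
$\frac{-470034 + 304353}{U{\left(G \right)} + 286523} = \frac{-470034 + 304353}{\left(268 + 263^{2} + 664 \cdot 263\right) + 286523} = - \frac{165681}{\left(268 + 69169 + 174632\right) + 286523} = - \frac{165681}{244069 + 286523} = - \frac{165681}{530592} = \left(-165681\right) \frac{1}{530592} = - \frac{55227}{176864}$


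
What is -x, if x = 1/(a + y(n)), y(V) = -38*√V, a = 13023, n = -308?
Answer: -13023/170043281 - 76*I*√77/170043281 ≈ -7.6586e-5 - 3.9219e-6*I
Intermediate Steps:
x = 1/(13023 - 76*I*√77) ≈ 7.6586e-5 + 3.9219e-6*I
-x = -(13023/170043281 + 76*I*√77/170043281) = -13023/170043281 - 76*I*√77/170043281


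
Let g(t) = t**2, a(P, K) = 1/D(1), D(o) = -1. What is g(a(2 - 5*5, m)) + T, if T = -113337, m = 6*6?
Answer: -113336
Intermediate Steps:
m = 36
a(P, K) = -1 (a(P, K) = 1/(-1) = -1)
g(a(2 - 5*5, m)) + T = (-1)**2 - 113337 = 1 - 113337 = -113336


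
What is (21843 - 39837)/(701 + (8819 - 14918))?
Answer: 8997/2699 ≈ 3.3335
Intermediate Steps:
(21843 - 39837)/(701 + (8819 - 14918)) = -17994/(701 - 6099) = -17994/(-5398) = -17994*(-1/5398) = 8997/2699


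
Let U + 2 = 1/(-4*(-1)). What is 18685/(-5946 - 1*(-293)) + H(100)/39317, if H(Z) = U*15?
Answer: -2939146145/889036004 ≈ -3.3060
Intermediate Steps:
U = -7/4 (U = -2 + 1/(-4*(-1)) = -2 - ¼*(-1) = -2 + ¼ = -7/4 ≈ -1.7500)
H(Z) = -105/4 (H(Z) = -7/4*15 = -105/4)
18685/(-5946 - 1*(-293)) + H(100)/39317 = 18685/(-5946 - 1*(-293)) - 105/4/39317 = 18685/(-5946 + 293) - 105/4*1/39317 = 18685/(-5653) - 105/157268 = 18685*(-1/5653) - 105/157268 = -18685/5653 - 105/157268 = -2939146145/889036004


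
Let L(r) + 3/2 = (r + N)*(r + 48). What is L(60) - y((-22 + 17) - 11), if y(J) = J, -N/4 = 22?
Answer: -6019/2 ≈ -3009.5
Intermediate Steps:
N = -88 (N = -4*22 = -88)
L(r) = -3/2 + (-88 + r)*(48 + r) (L(r) = -3/2 + (r - 88)*(r + 48) = -3/2 + (-88 + r)*(48 + r))
L(60) - y((-22 + 17) - 11) = (-8451/2 + 60² - 40*60) - ((-22 + 17) - 11) = (-8451/2 + 3600 - 2400) - (-5 - 11) = -6051/2 - 1*(-16) = -6051/2 + 16 = -6019/2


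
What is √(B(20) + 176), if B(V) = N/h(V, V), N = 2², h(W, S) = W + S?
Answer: √17610/10 ≈ 13.270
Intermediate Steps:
h(W, S) = S + W
N = 4
B(V) = 2/V (B(V) = 4/(V + V) = 4/((2*V)) = 4*(1/(2*V)) = 2/V)
√(B(20) + 176) = √(2/20 + 176) = √(2*(1/20) + 176) = √(⅒ + 176) = √(1761/10) = √17610/10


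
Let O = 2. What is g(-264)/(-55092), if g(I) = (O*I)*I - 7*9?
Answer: -46443/18364 ≈ -2.5290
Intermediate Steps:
g(I) = -63 + 2*I² (g(I) = (2*I)*I - 7*9 = 2*I² - 63 = -63 + 2*I²)
g(-264)/(-55092) = (-63 + 2*(-264)²)/(-55092) = (-63 + 2*69696)*(-1/55092) = (-63 + 139392)*(-1/55092) = 139329*(-1/55092) = -46443/18364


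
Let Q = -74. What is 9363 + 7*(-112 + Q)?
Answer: 8061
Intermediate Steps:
9363 + 7*(-112 + Q) = 9363 + 7*(-112 - 74) = 9363 + 7*(-186) = 9363 - 1302 = 8061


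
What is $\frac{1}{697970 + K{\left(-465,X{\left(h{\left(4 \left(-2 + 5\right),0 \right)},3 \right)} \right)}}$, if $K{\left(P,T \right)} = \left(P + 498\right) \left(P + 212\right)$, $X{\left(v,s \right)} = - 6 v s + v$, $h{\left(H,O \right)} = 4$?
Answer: $\frac{1}{689621} \approx 1.4501 \cdot 10^{-6}$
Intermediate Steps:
$X{\left(v,s \right)} = v - 6 s v$ ($X{\left(v,s \right)} = - 6 s v + v = v - 6 s v$)
$K{\left(P,T \right)} = \left(212 + P\right) \left(498 + P\right)$ ($K{\left(P,T \right)} = \left(498 + P\right) \left(212 + P\right) = \left(212 + P\right) \left(498 + P\right)$)
$\frac{1}{697970 + K{\left(-465,X{\left(h{\left(4 \left(-2 + 5\right),0 \right)},3 \right)} \right)}} = \frac{1}{697970 + \left(105576 + \left(-465\right)^{2} + 710 \left(-465\right)\right)} = \frac{1}{697970 + \left(105576 + 216225 - 330150\right)} = \frac{1}{697970 - 8349} = \frac{1}{689621}$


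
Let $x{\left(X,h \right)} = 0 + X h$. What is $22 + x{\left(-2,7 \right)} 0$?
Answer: $22$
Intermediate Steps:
$x{\left(X,h \right)} = X h$
$22 + x{\left(-2,7 \right)} 0 = 22 + \left(-2\right) 7 \cdot 0 = 22 - 0 = 22 + 0 = 22$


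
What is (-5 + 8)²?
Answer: 9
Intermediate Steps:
(-5 + 8)² = 3² = 9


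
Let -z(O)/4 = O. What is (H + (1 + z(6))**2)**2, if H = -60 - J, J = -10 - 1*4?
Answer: 233289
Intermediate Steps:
z(O) = -4*O
J = -14 (J = -10 - 4 = -14)
H = -46 (H = -60 - 1*(-14) = -60 + 14 = -46)
(H + (1 + z(6))**2)**2 = (-46 + (1 - 4*6)**2)**2 = (-46 + (1 - 24)**2)**2 = (-46 + (-23)**2)**2 = (-46 + 529)**2 = 483**2 = 233289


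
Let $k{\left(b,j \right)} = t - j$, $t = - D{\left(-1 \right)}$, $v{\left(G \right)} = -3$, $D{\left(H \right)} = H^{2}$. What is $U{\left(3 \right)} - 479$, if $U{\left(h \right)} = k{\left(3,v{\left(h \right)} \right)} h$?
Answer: $-473$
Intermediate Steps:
$t = -1$ ($t = - \left(-1\right)^{2} = \left(-1\right) 1 = -1$)
$k{\left(b,j \right)} = -1 - j$
$U{\left(h \right)} = 2 h$ ($U{\left(h \right)} = \left(-1 - -3\right) h = \left(-1 + 3\right) h = 2 h$)
$U{\left(3 \right)} - 479 = 2 \cdot 3 - 479 = 6 - 479 = -473$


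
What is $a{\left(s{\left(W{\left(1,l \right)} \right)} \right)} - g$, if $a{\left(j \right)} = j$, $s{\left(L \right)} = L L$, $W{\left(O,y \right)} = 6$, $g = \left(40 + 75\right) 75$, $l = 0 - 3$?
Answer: $-8589$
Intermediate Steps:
$l = -3$ ($l = 0 - 3 = -3$)
$g = 8625$ ($g = 115 \cdot 75 = 8625$)
$s{\left(L \right)} = L^{2}$
$a{\left(s{\left(W{\left(1,l \right)} \right)} \right)} - g = 6^{2} - 8625 = 36 - 8625 = -8589$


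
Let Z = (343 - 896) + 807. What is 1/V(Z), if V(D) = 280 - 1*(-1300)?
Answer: 1/1580 ≈ 0.00063291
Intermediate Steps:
Z = 254 (Z = -553 + 807 = 254)
V(D) = 1580 (V(D) = 280 + 1300 = 1580)
1/V(Z) = 1/1580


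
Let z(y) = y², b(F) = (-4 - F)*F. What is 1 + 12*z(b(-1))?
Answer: 109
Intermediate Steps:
b(F) = F*(-4 - F)
1 + 12*z(b(-1)) = 1 + 12*(-1*(-1)*(4 - 1))² = 1 + 12*(-1*(-1)*3)² = 1 + 12*3² = 1 + 12*9 = 1 + 108 = 109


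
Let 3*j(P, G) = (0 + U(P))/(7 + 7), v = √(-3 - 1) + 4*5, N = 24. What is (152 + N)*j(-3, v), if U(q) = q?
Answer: -88/7 ≈ -12.571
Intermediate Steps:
v = 20 + 2*I (v = √(-4) + 20 = 2*I + 20 = 20 + 2*I ≈ 20.0 + 2.0*I)
j(P, G) = P/42 (j(P, G) = ((0 + P)/(7 + 7))/3 = (P/14)/3 = P/42)
(152 + N)*j(-3, v) = (152 + 24)*((1/42)*(-3)) = 176*(-1/14) = -88/7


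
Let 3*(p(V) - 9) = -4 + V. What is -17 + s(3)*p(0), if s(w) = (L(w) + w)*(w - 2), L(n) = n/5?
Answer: 53/5 ≈ 10.600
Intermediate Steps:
L(n) = n/5 (L(n) = n*(⅕) = n/5)
s(w) = 6*w*(-2 + w)/5 (s(w) = (w/5 + w)*(w - 2) = (6*w/5)*(-2 + w) = 6*w*(-2 + w)/5)
p(V) = 23/3 + V/3 (p(V) = 9 + (-4 + V)/3 = 9 + (-4/3 + V/3) = 23/3 + V/3)
-17 + s(3)*p(0) = -17 + ((6/5)*3*(-2 + 3))*(23/3 + (⅓)*0) = -17 + ((6/5)*3*1)*(23/3 + 0) = -17 + (18/5)*(23/3) = -17 + 138/5 = 53/5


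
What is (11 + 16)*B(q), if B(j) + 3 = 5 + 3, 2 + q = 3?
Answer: 135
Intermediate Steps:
q = 1 (q = -2 + 3 = 1)
B(j) = 5 (B(j) = -3 + (5 + 3) = -3 + 8 = 5)
(11 + 16)*B(q) = (11 + 16)*5 = 27*5 = 135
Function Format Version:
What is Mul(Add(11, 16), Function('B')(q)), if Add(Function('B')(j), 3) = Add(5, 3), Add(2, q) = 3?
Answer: 135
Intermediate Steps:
q = 1 (q = Add(-2, 3) = 1)
Function('B')(j) = 5 (Function('B')(j) = Add(-3, Add(5, 3)) = Add(-3, 8) = 5)
Mul(Add(11, 16), Function('B')(q)) = Mul(Add(11, 16), 5) = Mul(27, 5) = 135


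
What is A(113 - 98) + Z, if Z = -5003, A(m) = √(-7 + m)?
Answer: -5003 + 2*√2 ≈ -5000.2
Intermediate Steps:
A(113 - 98) + Z = √(-7 + (113 - 98)) - 5003 = √(-7 + 15) - 5003 = √8 - 5003 = 2*√2 - 5003 = -5003 + 2*√2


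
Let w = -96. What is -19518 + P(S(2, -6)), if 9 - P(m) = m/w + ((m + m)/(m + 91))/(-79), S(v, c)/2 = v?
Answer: -3513953383/180120 ≈ -19509.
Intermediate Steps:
S(v, c) = 2*v
P(m) = 9 + m/96 + 2*m/(79*(91 + m)) (P(m) = 9 - (m/(-96) + ((m + m)/(m + 91))/(-79)) = 9 - (m*(-1/96) + ((2*m)/(91 + m))*(-1/79)) = 9 - (-m/96 + (2*m/(91 + m))*(-1/79)) = 9 - (-m/96 - 2*m/(79*(91 + m))) = 9 + (m/96 + 2*m/(79*(91 + m))) = 9 + m/96 + 2*m/(79*(91 + m)))
-19518 + P(S(2, -6)) = -19518 + (6211296 + 79*(2*2)² + 75637*(2*2))/(7584*(91 + 2*2)) = -19518 + (6211296 + 79*4² + 75637*4)/(7584*(91 + 4)) = -19518 + (1/7584)*(6211296 + 79*16 + 302548)/95 = -19518 + (1/7584)*(1/95)*(6211296 + 1264 + 302548) = -19518 + (1/7584)*(1/95)*6515108 = -19518 + 1628777/180120 = -3513953383/180120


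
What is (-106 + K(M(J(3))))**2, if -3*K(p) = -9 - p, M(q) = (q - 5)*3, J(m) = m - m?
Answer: 11664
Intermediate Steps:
J(m) = 0
M(q) = -15 + 3*q (M(q) = (-5 + q)*3 = -15 + 3*q)
K(p) = 3 + p/3 (K(p) = -(-9 - p)/3 = 3 + p/3)
(-106 + K(M(J(3))))**2 = (-106 + (3 + (-15 + 3*0)/3))**2 = (-106 + (3 + (-15 + 0)/3))**2 = (-106 + (3 + (1/3)*(-15)))**2 = (-106 + (3 - 5))**2 = (-106 - 2)**2 = (-108)**2 = 11664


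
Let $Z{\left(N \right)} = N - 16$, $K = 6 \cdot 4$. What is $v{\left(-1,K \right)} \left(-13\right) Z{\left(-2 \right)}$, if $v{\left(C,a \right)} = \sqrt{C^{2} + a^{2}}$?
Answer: $234 \sqrt{577} \approx 5620.9$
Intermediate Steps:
$K = 24$
$Z{\left(N \right)} = -16 + N$ ($Z{\left(N \right)} = N - 16 = -16 + N$)
$v{\left(-1,K \right)} \left(-13\right) Z{\left(-2 \right)} = \sqrt{\left(-1\right)^{2} + 24^{2}} \left(-13\right) \left(-16 - 2\right) = \sqrt{1 + 576} \left(-13\right) \left(-18\right) = \sqrt{577} \left(-13\right) \left(-18\right) = - 13 \sqrt{577} \left(-18\right) = 234 \sqrt{577}$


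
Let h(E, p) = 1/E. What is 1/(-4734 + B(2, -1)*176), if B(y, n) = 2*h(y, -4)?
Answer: -1/4558 ≈ -0.00021939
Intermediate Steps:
B(y, n) = 2/y
1/(-4734 + B(2, -1)*176) = 1/(-4734 + (2/2)*176) = 1/(-4734 + (2*(1/2))*176) = 1/(-4734 + 1*176) = 1/(-4734 + 176) = 1/(-4558) = -1/4558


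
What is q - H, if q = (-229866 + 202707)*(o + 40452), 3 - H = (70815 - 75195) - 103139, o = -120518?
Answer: 2174404972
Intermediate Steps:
H = 107522 (H = 3 - ((70815 - 75195) - 103139) = 3 - (-4380 - 103139) = 3 - 1*(-107519) = 3 + 107519 = 107522)
q = 2174512494 (q = (-229866 + 202707)*(-120518 + 40452) = -27159*(-80066) = 2174512494)
q - H = 2174512494 - 1*107522 = 2174512494 - 107522 = 2174404972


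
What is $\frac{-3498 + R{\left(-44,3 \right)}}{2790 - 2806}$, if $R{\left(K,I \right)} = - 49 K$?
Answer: $\frac{671}{8} \approx 83.875$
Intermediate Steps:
$\frac{-3498 + R{\left(-44,3 \right)}}{2790 - 2806} = \frac{-3498 - -2156}{2790 - 2806} = \frac{-3498 + 2156}{-16} = \left(-1342\right) \left(- \frac{1}{16}\right) = \frac{671}{8}$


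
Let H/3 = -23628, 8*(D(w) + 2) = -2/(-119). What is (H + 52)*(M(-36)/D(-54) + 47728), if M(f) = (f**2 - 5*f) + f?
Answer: -1055488598272/317 ≈ -3.3296e+9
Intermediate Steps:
D(w) = -951/476 (D(w) = -2 + (-2/(-119))/8 = -2 + (-2*(-1/119))/8 = -2 + (1/8)*(2/119) = -2 + 1/476 = -951/476)
M(f) = f**2 - 4*f
H = -70884 (H = 3*(-23628) = -70884)
(H + 52)*(M(-36)/D(-54) + 47728) = (-70884 + 52)*((-36*(-4 - 36))/(-951/476) + 47728) = -70832*(-36*(-40)*(-476/951) + 47728) = -70832*(1440*(-476/951) + 47728) = -70832*(-228480/317 + 47728) = -70832*14901296/317 = -1055488598272/317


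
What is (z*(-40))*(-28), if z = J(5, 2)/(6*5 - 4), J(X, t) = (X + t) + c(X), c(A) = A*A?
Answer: 17920/13 ≈ 1378.5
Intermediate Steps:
c(A) = A²
J(X, t) = X + t + X² (J(X, t) = (X + t) + X² = X + t + X²)
z = 16/13 (z = (5 + 2 + 5²)/(6*5 - 4) = (5 + 2 + 25)/(30 - 4) = 32/26 = 32*(1/26) = 16/13 ≈ 1.2308)
(z*(-40))*(-28) = ((16/13)*(-40))*(-28) = -640/13*(-28) = 17920/13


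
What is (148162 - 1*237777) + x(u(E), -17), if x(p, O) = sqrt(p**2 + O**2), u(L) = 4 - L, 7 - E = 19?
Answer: -89615 + sqrt(545) ≈ -89592.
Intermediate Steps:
E = -12 (E = 7 - 1*19 = 7 - 19 = -12)
x(p, O) = sqrt(O**2 + p**2)
(148162 - 1*237777) + x(u(E), -17) = (148162 - 1*237777) + sqrt((-17)**2 + (4 - 1*(-12))**2) = (148162 - 237777) + sqrt(289 + (4 + 12)**2) = -89615 + sqrt(289 + 16**2) = -89615 + sqrt(289 + 256) = -89615 + sqrt(545)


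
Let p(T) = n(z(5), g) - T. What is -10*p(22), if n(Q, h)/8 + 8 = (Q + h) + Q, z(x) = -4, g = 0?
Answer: 1500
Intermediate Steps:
n(Q, h) = -64 + 8*h + 16*Q (n(Q, h) = -64 + 8*((Q + h) + Q) = -64 + 8*(h + 2*Q) = -64 + (8*h + 16*Q) = -64 + 8*h + 16*Q)
p(T) = -128 - T (p(T) = (-64 + 8*0 + 16*(-4)) - T = (-64 + 0 - 64) - T = -128 - T)
-10*p(22) = -10*(-128 - 1*22) = -10*(-128 - 22) = -10*(-150) = 1500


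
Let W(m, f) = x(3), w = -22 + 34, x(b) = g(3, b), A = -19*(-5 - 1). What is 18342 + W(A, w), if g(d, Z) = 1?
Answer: 18343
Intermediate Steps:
A = 114 (A = -19*(-6) = 114)
x(b) = 1
w = 12
W(m, f) = 1
18342 + W(A, w) = 18342 + 1 = 18343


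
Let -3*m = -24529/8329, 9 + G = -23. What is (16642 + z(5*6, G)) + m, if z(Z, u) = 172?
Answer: 420155947/24987 ≈ 16815.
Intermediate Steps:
G = -32 (G = -9 - 23 = -32)
m = 24529/24987 (m = -(-24529)/(3*8329) = -1/3*(-24529/8329) = 24529/24987 ≈ 0.98167)
(16642 + z(5*6, G)) + m = (16642 + 172) + 24529/24987 = 16814 + 24529/24987 = 420155947/24987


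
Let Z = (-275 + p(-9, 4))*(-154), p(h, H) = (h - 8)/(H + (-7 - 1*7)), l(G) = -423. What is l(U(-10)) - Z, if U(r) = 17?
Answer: -212556/5 ≈ -42511.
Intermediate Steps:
p(h, H) = (-8 + h)/(-14 + H) (p(h, H) = (-8 + h)/(H + (-7 - 7)) = (-8 + h)/(H - 14) = (-8 + h)/(-14 + H))
Z = 210441/5 (Z = (-275 + (-8 - 9)/(-14 + 4))*(-154) = (-275 - 17/(-10))*(-154) = (-275 - ⅒*(-17))*(-154) = (-275 + 17/10)*(-154) = -2733/10*(-154) = 210441/5 ≈ 42088.)
l(U(-10)) - Z = -423 - 1*210441/5 = -423 - 210441/5 = -212556/5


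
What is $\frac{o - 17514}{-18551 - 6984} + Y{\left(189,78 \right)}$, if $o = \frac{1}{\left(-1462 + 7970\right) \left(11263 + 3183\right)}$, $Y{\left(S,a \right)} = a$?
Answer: $\frac{188898206666591}{2400661993880} \approx 78.686$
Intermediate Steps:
$o = \frac{1}{94014568}$ ($o = \frac{1}{6508 \cdot 14446} = \frac{1}{94014568} \approx 1.0637 \cdot 10^{-8}$)
$\frac{o - 17514}{-18551 - 6984} + Y{\left(189,78 \right)} = \frac{\frac{1}{94014568} - 17514}{-18551 - 6984} + 78 = - \frac{1646571143951}{94014568 \left(-25535\right)} + 78 = \left(- \frac{1646571143951}{94014568}\right) \left(- \frac{1}{25535}\right) + 78 = \frac{1646571143951}{2400661993880} + 78 = \frac{188898206666591}{2400661993880}$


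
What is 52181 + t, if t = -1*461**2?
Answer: -160340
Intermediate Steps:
t = -212521 (t = -1*212521 = -212521)
52181 + t = 52181 - 212521 = -160340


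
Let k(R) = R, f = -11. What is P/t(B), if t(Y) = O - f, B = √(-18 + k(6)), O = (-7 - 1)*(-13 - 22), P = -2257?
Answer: -2257/291 ≈ -7.7560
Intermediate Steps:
O = 280 (O = -8*(-35) = 280)
B = 2*I*√3 (B = √(-18 + 6) = √(-12) = 2*I*√3 ≈ 3.4641*I)
t(Y) = 291 (t(Y) = 280 - 1*(-11) = 280 + 11 = 291)
P/t(B) = -2257/291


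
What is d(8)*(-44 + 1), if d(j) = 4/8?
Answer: -43/2 ≈ -21.500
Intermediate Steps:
d(j) = ½ (d(j) = 4*(⅛) = ½)
d(8)*(-44 + 1) = (-44 + 1)/2 = (½)*(-43) = -43/2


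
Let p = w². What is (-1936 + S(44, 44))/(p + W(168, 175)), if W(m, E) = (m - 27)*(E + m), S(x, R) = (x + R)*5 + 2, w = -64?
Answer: -1494/52459 ≈ -0.028479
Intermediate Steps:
S(x, R) = 2 + 5*R + 5*x (S(x, R) = (R + x)*5 + 2 = (5*R + 5*x) + 2 = 2 + 5*R + 5*x)
W(m, E) = (-27 + m)*(E + m)
p = 4096 (p = (-64)² = 4096)
(-1936 + S(44, 44))/(p + W(168, 175)) = (-1936 + (2 + 5*44 + 5*44))/(4096 + (168² - 27*175 - 27*168 + 175*168)) = (-1936 + (2 + 220 + 220))/(4096 + (28224 - 4725 - 4536 + 29400)) = (-1936 + 442)/(4096 + 48363) = -1494/52459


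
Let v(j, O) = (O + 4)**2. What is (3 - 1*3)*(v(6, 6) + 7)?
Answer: 0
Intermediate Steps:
v(j, O) = (4 + O)**2
(3 - 1*3)*(v(6, 6) + 7) = (3 - 1*3)*((4 + 6)**2 + 7) = (3 - 3)*(10**2 + 7) = 0*(100 + 7) = 0*107 = 0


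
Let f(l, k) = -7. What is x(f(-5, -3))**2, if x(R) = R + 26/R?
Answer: 5625/49 ≈ 114.80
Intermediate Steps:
x(f(-5, -3))**2 = (-7 + 26/(-7))**2 = (-7 + 26*(-1/7))**2 = (-7 - 26/7)**2 = (-75/7)**2 = 5625/49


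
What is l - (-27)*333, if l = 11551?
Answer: 20542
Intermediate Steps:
l - (-27)*333 = 11551 - (-27)*333 = 11551 - 1*(-8991) = 11551 + 8991 = 20542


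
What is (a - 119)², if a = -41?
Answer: 25600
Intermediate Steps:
(a - 119)² = (-41 - 119)² = (-160)² = 25600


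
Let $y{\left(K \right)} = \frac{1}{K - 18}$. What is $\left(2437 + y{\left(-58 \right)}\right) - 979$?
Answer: $\frac{110807}{76} \approx 1458.0$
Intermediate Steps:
$y{\left(K \right)} = \frac{1}{-18 + K}$
$\left(2437 + y{\left(-58 \right)}\right) - 979 = \left(2437 + \frac{1}{-18 - 58}\right) - 979 = \left(2437 + \frac{1}{-76}\right) - 979 = \left(2437 - \frac{1}{76}\right) - 979 = \frac{185211}{76} - 979 = \frac{110807}{76}$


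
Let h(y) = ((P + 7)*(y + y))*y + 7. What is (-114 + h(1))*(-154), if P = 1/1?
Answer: 14014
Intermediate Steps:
P = 1
h(y) = 7 + 16*y² (h(y) = ((1 + 7)*(y + y))*y + 7 = (8*(2*y))*y + 7 = (16*y)*y + 7 = 16*y² + 7 = 7 + 16*y²)
(-114 + h(1))*(-154) = (-114 + (7 + 16*1²))*(-154) = (-114 + (7 + 16*1))*(-154) = (-114 + (7 + 16))*(-154) = (-114 + 23)*(-154) = -91*(-154) = 14014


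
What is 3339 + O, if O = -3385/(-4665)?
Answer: 3115964/933 ≈ 3339.7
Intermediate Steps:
O = 677/933 (O = -3385*(-1/4665) = 677/933 ≈ 0.72562)
3339 + O = 3339 + 677/933 = 3115964/933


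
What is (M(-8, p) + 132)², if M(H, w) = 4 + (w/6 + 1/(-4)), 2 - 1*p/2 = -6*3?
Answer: 2920681/144 ≈ 20283.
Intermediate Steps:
p = 40 (p = 4 - (-12)*3 = 4 - 2*(-18) = 4 + 36 = 40)
M(H, w) = 15/4 + w/6 (M(H, w) = 4 + (w*(⅙) + 1*(-¼)) = 4 + (w/6 - ¼) = 4 + (-¼ + w/6) = 15/4 + w/6)
(M(-8, p) + 132)² = ((15/4 + (⅙)*40) + 132)² = ((15/4 + 20/3) + 132)² = (125/12 + 132)² = (1709/12)² = 2920681/144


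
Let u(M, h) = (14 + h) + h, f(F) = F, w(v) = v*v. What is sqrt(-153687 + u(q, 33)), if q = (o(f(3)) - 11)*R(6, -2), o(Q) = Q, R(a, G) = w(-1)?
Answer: I*sqrt(153607) ≈ 391.93*I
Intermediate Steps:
w(v) = v**2
R(a, G) = 1 (R(a, G) = (-1)**2 = 1)
q = -8 (q = (3 - 11)*1 = -8*1 = -8)
u(M, h) = 14 + 2*h
sqrt(-153687 + u(q, 33)) = sqrt(-153687 + (14 + 2*33)) = sqrt(-153687 + (14 + 66)) = sqrt(-153687 + 80) = sqrt(-153607) = I*sqrt(153607)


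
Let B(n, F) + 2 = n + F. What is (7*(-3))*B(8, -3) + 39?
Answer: -24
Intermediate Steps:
B(n, F) = -2 + F + n (B(n, F) = -2 + (n + F) = -2 + (F + n) = -2 + F + n)
(7*(-3))*B(8, -3) + 39 = (7*(-3))*(-2 - 3 + 8) + 39 = -21*3 + 39 = -63 + 39 = -24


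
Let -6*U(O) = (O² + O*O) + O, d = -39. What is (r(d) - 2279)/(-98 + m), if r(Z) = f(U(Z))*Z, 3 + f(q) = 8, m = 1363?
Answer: -2474/1265 ≈ -1.9557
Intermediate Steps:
U(O) = -O²/3 - O/6 (U(O) = -((O² + O*O) + O)/6 = -((O² + O²) + O)/6 = -(2*O² + O)/6 = -(O + 2*O²)/6 = -O²/3 - O/6)
f(q) = 5 (f(q) = -3 + 8 = 5)
r(Z) = 5*Z
(r(d) - 2279)/(-98 + m) = (5*(-39) - 2279)/(-98 + 1363) = (-195 - 2279)/1265 = -2474*1/1265 = -2474/1265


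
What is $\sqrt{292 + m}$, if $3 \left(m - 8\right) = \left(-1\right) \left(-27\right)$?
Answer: $\sqrt{309} \approx 17.578$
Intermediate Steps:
$m = 17$ ($m = 8 + \frac{\left(-1\right) \left(-27\right)}{3} = 8 + \frac{1}{3} \cdot 27 = 8 + 9 = 17$)
$\sqrt{292 + m} = \sqrt{292 + 17} = \sqrt{309}$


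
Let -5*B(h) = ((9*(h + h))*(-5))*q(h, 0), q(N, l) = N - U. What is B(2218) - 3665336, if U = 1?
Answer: 84846172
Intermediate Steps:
q(N, l) = -1 + N (q(N, l) = N - 1*1 = N - 1 = -1 + N)
B(h) = 18*h*(-1 + h) (B(h) = -(9*(h + h))*(-5)*(-1 + h)/5 = -(9*(2*h))*(-5)*(-1 + h)/5 = -(18*h)*(-5)*(-1 + h)/5 = -(-90*h)*(-1 + h)/5 = -(-18)*h*(-1 + h) = 18*h*(-1 + h))
B(2218) - 3665336 = 18*2218*(-1 + 2218) - 3665336 = 18*2218*2217 - 3665336 = 88511508 - 3665336 = 84846172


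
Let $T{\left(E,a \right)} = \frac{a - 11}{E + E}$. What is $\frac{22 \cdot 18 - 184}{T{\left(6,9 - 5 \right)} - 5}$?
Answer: $- \frac{2544}{67} \approx -37.97$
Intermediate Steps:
$T{\left(E,a \right)} = \frac{-11 + a}{2 E}$
$\frac{22 \cdot 18 - 184}{T{\left(6,9 - 5 \right)} - 5} = \frac{22 \cdot 18 - 184}{\frac{-11 + \left(9 - 5\right)}{2 \cdot 6} - 5} = \frac{396 - 184}{\frac{1}{2} \cdot \frac{1}{6} \left(-11 + \left(9 - 5\right)\right) - 5} = \frac{212}{\frac{1}{2} \cdot \frac{1}{6} \left(-11 + 4\right) - 5} = \frac{212}{\frac{1}{2} \cdot \frac{1}{6} \left(-7\right) - 5} = \frac{212}{- \frac{7}{12} - 5} = \frac{212}{- \frac{67}{12}} = 212 \left(- \frac{12}{67}\right) = - \frac{2544}{67}$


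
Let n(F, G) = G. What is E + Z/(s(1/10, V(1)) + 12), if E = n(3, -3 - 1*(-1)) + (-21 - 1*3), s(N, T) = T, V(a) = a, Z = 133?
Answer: -205/13 ≈ -15.769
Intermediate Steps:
E = -26 (E = (-3 - 1*(-1)) + (-21 - 1*3) = (-3 + 1) + (-21 - 3) = -2 - 24 = -26)
E + Z/(s(1/10, V(1)) + 12) = -26 + 133/(1 + 12) = -26 + 133/13 = -205/13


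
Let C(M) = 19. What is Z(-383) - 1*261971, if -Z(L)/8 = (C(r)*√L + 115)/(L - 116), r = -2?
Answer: -130722609/499 + 152*I*√383/499 ≈ -2.6197e+5 + 5.9613*I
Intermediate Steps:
Z(L) = -8*(115 + 19*√L)/(-116 + L) (Z(L) = -8*(19*√L + 115)/(L - 116) = -8*(115 + 19*√L)/(-116 + L))
Z(-383) - 1*261971 = 8*(-115 - 19*I*√383)/(-116 - 383) - 1*261971 = 8*(-115 - 19*I*√383)/(-499) - 261971 = 8*(-1/499)*(-115 - 19*I*√383) - 261971 = (920/499 + 152*I*√383/499) - 261971 = -130722609/499 + 152*I*√383/499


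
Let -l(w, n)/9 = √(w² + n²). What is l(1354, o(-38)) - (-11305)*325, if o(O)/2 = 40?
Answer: 3674125 - 18*√459929 ≈ 3.6619e+6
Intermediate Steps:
o(O) = 80 (o(O) = 2*40 = 80)
l(w, n) = -9*√(n² + w²) (l(w, n) = -9*√(w² + n²) = -9*√(n² + w²))
l(1354, o(-38)) - (-11305)*325 = -9*√(80² + 1354²) - (-11305)*325 = -9*√(6400 + 1833316) - 1*(-3674125) = -18*√459929 + 3674125 = 3674125 - 18*√459929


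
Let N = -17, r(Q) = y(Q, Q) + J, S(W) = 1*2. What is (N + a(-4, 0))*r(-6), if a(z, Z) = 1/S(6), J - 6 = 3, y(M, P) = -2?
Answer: -231/2 ≈ -115.50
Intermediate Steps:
S(W) = 2
J = 9 (J = 6 + 3 = 9)
a(z, Z) = ½ (a(z, Z) = 1/2 = ½)
r(Q) = 7 (r(Q) = -2 + 9 = 7)
(N + a(-4, 0))*r(-6) = (-17 + ½)*7 = -33/2*7 = -231/2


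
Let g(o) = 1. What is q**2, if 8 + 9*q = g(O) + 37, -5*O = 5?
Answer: 100/9 ≈ 11.111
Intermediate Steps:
O = -1 (O = -1/5*5 = -1)
q = 10/3 (q = -8/9 + (1 + 37)/9 = -8/9 + (1/9)*38 = -8/9 + 38/9 = 10/3 ≈ 3.3333)
q**2 = (10/3)**2 = 100/9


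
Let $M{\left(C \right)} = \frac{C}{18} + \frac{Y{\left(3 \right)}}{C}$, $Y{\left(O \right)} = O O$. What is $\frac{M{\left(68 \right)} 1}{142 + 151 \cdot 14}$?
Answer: $\frac{2393}{1380672} \approx 0.0017332$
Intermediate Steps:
$Y{\left(O \right)} = O^{2}$
$M{\left(C \right)} = \frac{9}{C} + \frac{C}{18}$ ($M{\left(C \right)} = \frac{C}{18} + \frac{3^{2}}{C} = C \frac{1}{18} + \frac{9}{C} = \frac{C}{18} + \frac{9}{C} = \frac{9}{C} + \frac{C}{18}$)
$\frac{M{\left(68 \right)} 1}{142 + 151 \cdot 14} = \frac{\left(\frac{9}{68} + \frac{1}{18} \cdot 68\right) 1}{142 + 151 \cdot 14} = \frac{\left(9 \cdot \frac{1}{68} + \frac{34}{9}\right) 1}{142 + 2114} = \frac{\left(\frac{9}{68} + \frac{34}{9}\right) 1}{2256} = \frac{2393}{612} \cdot 1 \cdot \frac{1}{2256} = \frac{2393}{612} \cdot \frac{1}{2256} = \frac{2393}{1380672}$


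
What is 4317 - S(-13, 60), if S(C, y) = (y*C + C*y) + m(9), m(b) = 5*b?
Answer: 5832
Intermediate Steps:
S(C, y) = 45 + 2*C*y (S(C, y) = (y*C + C*y) + 5*9 = (C*y + C*y) + 45 = 2*C*y + 45 = 45 + 2*C*y)
4317 - S(-13, 60) = 4317 - (45 + 2*(-13)*60) = 4317 - (45 - 1560) = 4317 - 1*(-1515) = 4317 + 1515 = 5832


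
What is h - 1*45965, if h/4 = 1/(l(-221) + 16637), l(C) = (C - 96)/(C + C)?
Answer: -338020678747/7353871 ≈ -45965.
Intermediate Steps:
l(C) = (-96 + C)/(2*C) (l(C) = (-96 + C)/((2*C)) = (-96 + C)*(1/(2*C)) = (-96 + C)/(2*C))
h = 1768/7353871 (h = 4/((½)*(-96 - 221)/(-221) + 16637) = 4/((½)*(-1/221)*(-317) + 16637) = 4/(317/442 + 16637) = 4/(7353871/442) = 4*(442/7353871) = 1768/7353871 ≈ 0.00024042)
h - 1*45965 = 1768/7353871 - 1*45965 = 1768/7353871 - 45965 = -338020678747/7353871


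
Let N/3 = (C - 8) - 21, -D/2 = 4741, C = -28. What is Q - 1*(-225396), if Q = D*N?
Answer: 1846818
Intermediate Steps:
D = -9482 (D = -2*4741 = -9482)
N = -171 (N = 3*((-28 - 8) - 21) = 3*(-36 - 21) = 3*(-57) = -171)
Q = 1621422 (Q = -9482*(-171) = 1621422)
Q - 1*(-225396) = 1621422 - 1*(-225396) = 1621422 + 225396 = 1846818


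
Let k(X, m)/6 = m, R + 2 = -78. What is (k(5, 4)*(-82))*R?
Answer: 157440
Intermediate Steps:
R = -80 (R = -2 - 78 = -80)
k(X, m) = 6*m
(k(5, 4)*(-82))*R = ((6*4)*(-82))*(-80) = (24*(-82))*(-80) = -1968*(-80) = 157440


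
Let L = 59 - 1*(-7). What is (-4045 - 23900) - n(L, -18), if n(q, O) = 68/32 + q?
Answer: -224105/8 ≈ -28013.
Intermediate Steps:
L = 66 (L = 59 + 7 = 66)
n(q, O) = 17/8 + q (n(q, O) = 68*(1/32) + q = 17/8 + q)
(-4045 - 23900) - n(L, -18) = (-4045 - 23900) - (17/8 + 66) = -27945 - 1*545/8 = -27945 - 545/8 = -224105/8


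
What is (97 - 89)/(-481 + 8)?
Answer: -8/473 ≈ -0.016913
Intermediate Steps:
(97 - 89)/(-481 + 8) = 8/(-473) = 8*(-1/473) = -8/473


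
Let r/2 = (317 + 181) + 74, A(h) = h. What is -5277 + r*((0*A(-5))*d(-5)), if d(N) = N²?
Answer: -5277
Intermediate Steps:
r = 1144 (r = 2*((317 + 181) + 74) = 2*(498 + 74) = 2*572 = 1144)
-5277 + r*((0*A(-5))*d(-5)) = -5277 + 1144*((0*(-5))*(-5)²) = -5277 + 1144*(0*25) = -5277 + 1144*0 = -5277 + 0 = -5277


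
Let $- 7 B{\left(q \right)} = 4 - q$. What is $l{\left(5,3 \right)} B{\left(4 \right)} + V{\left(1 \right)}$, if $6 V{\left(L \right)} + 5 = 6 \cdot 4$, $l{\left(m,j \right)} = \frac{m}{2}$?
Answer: $\frac{19}{6} \approx 3.1667$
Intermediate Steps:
$B{\left(q \right)} = - \frac{4}{7} + \frac{q}{7}$ ($B{\left(q \right)} = - \frac{4 - q}{7} = - \frac{4}{7} + \frac{q}{7}$)
$l{\left(m,j \right)} = \frac{m}{2}$ ($l{\left(m,j \right)} = m \frac{1}{2} = \frac{m}{2}$)
$V{\left(L \right)} = \frac{19}{6}$ ($V{\left(L \right)} = - \frac{5}{6} + \frac{6 \cdot 4}{6} = - \frac{5}{6} + \frac{1}{6} \cdot 24 = - \frac{5}{6} + 4 = \frac{19}{6}$)
$l{\left(5,3 \right)} B{\left(4 \right)} + V{\left(1 \right)} = \frac{1}{2} \cdot 5 \left(- \frac{4}{7} + \frac{1}{7} \cdot 4\right) + \frac{19}{6} = \frac{5 \left(- \frac{4}{7} + \frac{4}{7}\right)}{2} + \frac{19}{6} = \frac{5}{2} \cdot 0 + \frac{19}{6} = 0 + \frac{19}{6} = \frac{19}{6}$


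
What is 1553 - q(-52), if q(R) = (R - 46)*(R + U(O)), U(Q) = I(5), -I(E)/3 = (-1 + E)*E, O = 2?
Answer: -9423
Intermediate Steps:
I(E) = -3*E*(-1 + E) (I(E) = -3*(-1 + E)*E = -3*E*(-1 + E))
U(Q) = -60 (U(Q) = 3*5*(1 - 1*5) = 3*5*(1 - 5) = 3*5*(-4) = -60)
q(R) = (-60 + R)*(-46 + R) (q(R) = (R - 46)*(R - 60) = (-46 + R)*(-60 + R) = (-60 + R)*(-46 + R))
1553 - q(-52) = 1553 - (2760 + (-52)**2 - 106*(-52)) = 1553 - (2760 + 2704 + 5512) = 1553 - 1*10976 = 1553 - 10976 = -9423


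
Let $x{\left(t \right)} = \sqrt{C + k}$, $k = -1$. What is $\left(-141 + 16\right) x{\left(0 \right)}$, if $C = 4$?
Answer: $- 125 \sqrt{3} \approx -216.51$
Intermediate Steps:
$x{\left(t \right)} = \sqrt{3}$ ($x{\left(t \right)} = \sqrt{4 - 1} = \sqrt{3}$)
$\left(-141 + 16\right) x{\left(0 \right)} = \left(-141 + 16\right) \sqrt{3} = - 125 \sqrt{3}$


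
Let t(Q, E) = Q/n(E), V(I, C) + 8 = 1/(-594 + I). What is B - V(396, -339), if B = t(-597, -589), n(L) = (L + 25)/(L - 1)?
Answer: -2868650/4653 ≈ -616.52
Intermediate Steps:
V(I, C) = -8 + 1/(-594 + I)
n(L) = (25 + L)/(-1 + L)
t(Q, E) = Q*(-1 + E)/(25 + E) (t(Q, E) = Q/(((25 + E)/(-1 + E))) = Q*((-1 + E)/(25 + E)) = Q*(-1 + E)/(25 + E))
B = -58705/94 (B = -597*(-1 - 589)/(25 - 589) = -597*(-590)/(-564) = -597*(-1/564)*(-590) = -58705/94 ≈ -624.52)
B - V(396, -339) = -58705/94 - (4753 - 8*396)/(-594 + 396) = -58705/94 - (4753 - 3168)/(-198) = -58705/94 - (-1)*1585/198 = -58705/94 - 1*(-1585/198) = -58705/94 + 1585/198 = -2868650/4653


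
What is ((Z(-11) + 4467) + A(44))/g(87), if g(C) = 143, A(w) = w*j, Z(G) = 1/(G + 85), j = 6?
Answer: 350095/10582 ≈ 33.084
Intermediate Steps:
Z(G) = 1/(85 + G)
A(w) = 6*w (A(w) = w*6 = 6*w)
((Z(-11) + 4467) + A(44))/g(87) = ((1/(85 - 11) + 4467) + 6*44)/143 = ((1/74 + 4467) + 264)*(1/143) = (330559/74 + 264)*(1/143) = (350095/74)*(1/143) = 350095/10582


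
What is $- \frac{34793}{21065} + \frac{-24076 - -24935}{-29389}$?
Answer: $- \frac{94602392}{56279935} \approx -1.6809$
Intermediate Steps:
$- \frac{34793}{21065} + \frac{-24076 - -24935}{-29389} = \left(-34793\right) \frac{1}{21065} + \left(-24076 + 24935\right) \left(- \frac{1}{29389}\right) = - \frac{3163}{1915} + 859 \left(- \frac{1}{29389}\right) = - \frac{3163}{1915} - \frac{859}{29389} = - \frac{94602392}{56279935}$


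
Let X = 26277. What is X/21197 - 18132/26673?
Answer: 105514139/188462527 ≈ 0.55987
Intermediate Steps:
X/21197 - 18132/26673 = 26277/21197 - 18132/26673 = 26277*(1/21197) - 18132*1/26673 = 26277/21197 - 6044/8891 = 105514139/188462527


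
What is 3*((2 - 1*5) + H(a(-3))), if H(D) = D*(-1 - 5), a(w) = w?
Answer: 45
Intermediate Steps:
H(D) = -6*D (H(D) = D*(-6) = -6*D)
3*((2 - 1*5) + H(a(-3))) = 3*((2 - 1*5) - 6*(-3)) = 3*((2 - 5) + 18) = 3*(-3 + 18) = 3*15 = 45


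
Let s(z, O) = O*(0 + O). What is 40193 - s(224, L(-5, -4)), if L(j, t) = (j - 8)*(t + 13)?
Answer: 26504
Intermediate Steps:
L(j, t) = (-8 + j)*(13 + t)
s(z, O) = O**2 (s(z, O) = O*O = O**2)
40193 - s(224, L(-5, -4)) = 40193 - (-104 - 8*(-4) + 13*(-5) - 5*(-4))**2 = 40193 - (-104 + 32 - 65 + 20)**2 = 40193 - 1*(-117)**2 = 40193 - 1*13689 = 40193 - 13689 = 26504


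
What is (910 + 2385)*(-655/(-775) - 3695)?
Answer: -377339446/31 ≈ -1.2172e+7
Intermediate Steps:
(910 + 2385)*(-655/(-775) - 3695) = 3295*(-655*(-1/775) - 3695) = 3295*(131/155 - 3695) = 3295*(-572594/155) = -377339446/31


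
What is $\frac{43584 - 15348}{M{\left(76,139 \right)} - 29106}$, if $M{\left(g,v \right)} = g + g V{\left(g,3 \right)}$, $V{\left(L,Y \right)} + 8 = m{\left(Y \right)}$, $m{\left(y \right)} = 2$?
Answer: $- \frac{14118}{14743} \approx -0.95761$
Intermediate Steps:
$V{\left(L,Y \right)} = -6$ ($V{\left(L,Y \right)} = -8 + 2 = -6$)
$M{\left(g,v \right)} = - 5 g$ ($M{\left(g,v \right)} = g + g \left(-6\right) = g - 6 g = - 5 g$)
$\frac{43584 - 15348}{M{\left(76,139 \right)} - 29106} = \frac{43584 - 15348}{\left(-5\right) 76 - 29106} = \frac{28236}{-380 - 29106} = \frac{28236}{-29486} = 28236 \left(- \frac{1}{29486}\right) = - \frac{14118}{14743}$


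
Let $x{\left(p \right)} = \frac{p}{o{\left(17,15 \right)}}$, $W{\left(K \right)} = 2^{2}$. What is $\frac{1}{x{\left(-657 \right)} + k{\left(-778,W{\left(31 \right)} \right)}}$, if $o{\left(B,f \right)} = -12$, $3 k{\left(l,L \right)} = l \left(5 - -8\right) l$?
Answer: $\frac{12}{31475425} \approx 3.8125 \cdot 10^{-7}$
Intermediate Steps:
$W{\left(K \right)} = 4$
$k{\left(l,L \right)} = \frac{13 l^{2}}{3}$ ($k{\left(l,L \right)} = \frac{l \left(5 - -8\right) l}{3} = \frac{l \left(5 + 8\right) l}{3} = \frac{l 13 l}{3} = \frac{13 l l}{3} = \frac{13 l^{2}}{3}$)
$x{\left(p \right)} = - \frac{p}{12}$ ($x{\left(p \right)} = \frac{p}{-12} = p \left(- \frac{1}{12}\right) = - \frac{p}{12}$)
$\frac{1}{x{\left(-657 \right)} + k{\left(-778,W{\left(31 \right)} \right)}} = \frac{1}{\left(- \frac{1}{12}\right) \left(-657\right) + \frac{13 \left(-778\right)^{2}}{3}} = \frac{1}{\frac{219}{4} + \frac{13}{3} \cdot 605284} = \frac{1}{\frac{219}{4} + \frac{7868692}{3}} = \frac{1}{\frac{31475425}{12}} = \frac{12}{31475425}$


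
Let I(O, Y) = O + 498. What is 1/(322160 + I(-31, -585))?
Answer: 1/322627 ≈ 3.0996e-6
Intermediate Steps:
I(O, Y) = 498 + O
1/(322160 + I(-31, -585)) = 1/(322160 + (498 - 31)) = 1/(322160 + 467) = 1/322627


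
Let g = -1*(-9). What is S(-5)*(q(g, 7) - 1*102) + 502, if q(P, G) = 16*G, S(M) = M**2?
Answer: 752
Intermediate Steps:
g = 9
S(-5)*(q(g, 7) - 1*102) + 502 = (-5)**2*(16*7 - 1*102) + 502 = 25*(112 - 102) + 502 = 25*10 + 502 = 250 + 502 = 752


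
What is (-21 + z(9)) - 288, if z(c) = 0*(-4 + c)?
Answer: -309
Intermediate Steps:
z(c) = 0
(-21 + z(9)) - 288 = (-21 + 0) - 288 = -21 - 288 = -309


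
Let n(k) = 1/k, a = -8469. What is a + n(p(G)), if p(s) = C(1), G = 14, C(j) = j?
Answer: -8468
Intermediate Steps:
p(s) = 1
a + n(p(G)) = -8469 + 1/1 = -8469 + 1 = -8468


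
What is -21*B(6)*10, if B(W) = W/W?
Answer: -210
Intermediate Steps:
B(W) = 1
-21*B(6)*10 = -21*1*10 = -21*10 = -210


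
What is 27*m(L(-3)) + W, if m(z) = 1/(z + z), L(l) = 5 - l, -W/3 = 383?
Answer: -18357/16 ≈ -1147.3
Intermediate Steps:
W = -1149 (W = -3*383 = -1149)
m(z) = 1/(2*z)
27*m(L(-3)) + W = 27*(1/(2*(5 - 1*(-3)))) - 1149 = 27*(1/(2*(5 + 3))) - 1149 = 27*((½)/8) - 1149 = 27*((½)*(⅛)) - 1149 = 27*(1/16) - 1149 = 27/16 - 1149 = -18357/16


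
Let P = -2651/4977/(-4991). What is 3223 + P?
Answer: 80059989812/24840207 ≈ 3223.0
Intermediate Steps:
P = 2651/24840207 (P = -2651*1/4977*(-1/4991) = -2651/4977*(-1/4991) = 2651/24840207 ≈ 0.00010672)
3223 + P = 3223 + 2651/24840207 = 80059989812/24840207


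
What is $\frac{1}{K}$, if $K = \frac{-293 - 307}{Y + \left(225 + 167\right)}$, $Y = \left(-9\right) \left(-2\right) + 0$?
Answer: $- \frac{41}{60} \approx -0.68333$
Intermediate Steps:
$Y = 18$ ($Y = 18 + 0 = 18$)
$K = - \frac{60}{41}$ ($K = \frac{-293 - 307}{18 + \left(225 + 167\right)} = - \frac{600}{18 + 392} = - \frac{600}{410} = \left(-600\right) \frac{1}{410} = - \frac{60}{41} \approx -1.4634$)
$\frac{1}{K} = \frac{1}{- \frac{60}{41}} = - \frac{41}{60}$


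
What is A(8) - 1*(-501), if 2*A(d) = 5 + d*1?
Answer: 1015/2 ≈ 507.50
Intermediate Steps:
A(d) = 5/2 + d/2 (A(d) = (5 + d*1)/2 = (5 + d)/2 = 5/2 + d/2)
A(8) - 1*(-501) = (5/2 + (1/2)*8) - 1*(-501) = (5/2 + 4) + 501 = 13/2 + 501 = 1015/2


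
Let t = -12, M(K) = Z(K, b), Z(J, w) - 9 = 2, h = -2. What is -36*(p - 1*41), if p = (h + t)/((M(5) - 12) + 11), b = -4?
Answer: 7632/5 ≈ 1526.4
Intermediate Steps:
Z(J, w) = 11 (Z(J, w) = 9 + 2 = 11)
M(K) = 11
p = -7/5 (p = (-2 - 12)/((11 - 12) + 11) = -14/(-1 + 11) = -14/10 = -14*1/10 = -7/5 ≈ -1.4000)
-36*(p - 1*41) = -36*(-7/5 - 1*41) = -36*(-7/5 - 41) = -36*(-212/5) = 7632/5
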